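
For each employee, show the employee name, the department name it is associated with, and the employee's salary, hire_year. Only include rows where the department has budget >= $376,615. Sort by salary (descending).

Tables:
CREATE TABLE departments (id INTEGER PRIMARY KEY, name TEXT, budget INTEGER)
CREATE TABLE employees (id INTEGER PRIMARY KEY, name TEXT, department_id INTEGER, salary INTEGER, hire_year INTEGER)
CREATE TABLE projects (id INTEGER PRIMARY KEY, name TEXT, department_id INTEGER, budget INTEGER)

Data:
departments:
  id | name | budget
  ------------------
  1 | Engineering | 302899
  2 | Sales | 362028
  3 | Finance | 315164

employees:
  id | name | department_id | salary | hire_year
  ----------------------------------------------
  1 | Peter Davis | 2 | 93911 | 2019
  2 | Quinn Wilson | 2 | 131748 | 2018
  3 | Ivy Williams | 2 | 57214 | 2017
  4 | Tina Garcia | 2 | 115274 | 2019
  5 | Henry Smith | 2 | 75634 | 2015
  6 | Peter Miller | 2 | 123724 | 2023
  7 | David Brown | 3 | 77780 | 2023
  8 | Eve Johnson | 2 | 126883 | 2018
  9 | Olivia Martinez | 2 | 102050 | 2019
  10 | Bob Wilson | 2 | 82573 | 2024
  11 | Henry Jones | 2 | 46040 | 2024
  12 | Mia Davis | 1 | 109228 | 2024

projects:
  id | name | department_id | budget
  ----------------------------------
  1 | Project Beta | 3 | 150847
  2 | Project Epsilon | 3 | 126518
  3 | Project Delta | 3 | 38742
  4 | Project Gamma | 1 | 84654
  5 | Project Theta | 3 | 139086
SELECT c.name, p.name AS department, c.salary, c.hire_year FROM employees c JOIN departments p ON c.department_id = p.id WHERE p.budget >= 376615 ORDER BY c.salary DESC

Execution result:
(no rows)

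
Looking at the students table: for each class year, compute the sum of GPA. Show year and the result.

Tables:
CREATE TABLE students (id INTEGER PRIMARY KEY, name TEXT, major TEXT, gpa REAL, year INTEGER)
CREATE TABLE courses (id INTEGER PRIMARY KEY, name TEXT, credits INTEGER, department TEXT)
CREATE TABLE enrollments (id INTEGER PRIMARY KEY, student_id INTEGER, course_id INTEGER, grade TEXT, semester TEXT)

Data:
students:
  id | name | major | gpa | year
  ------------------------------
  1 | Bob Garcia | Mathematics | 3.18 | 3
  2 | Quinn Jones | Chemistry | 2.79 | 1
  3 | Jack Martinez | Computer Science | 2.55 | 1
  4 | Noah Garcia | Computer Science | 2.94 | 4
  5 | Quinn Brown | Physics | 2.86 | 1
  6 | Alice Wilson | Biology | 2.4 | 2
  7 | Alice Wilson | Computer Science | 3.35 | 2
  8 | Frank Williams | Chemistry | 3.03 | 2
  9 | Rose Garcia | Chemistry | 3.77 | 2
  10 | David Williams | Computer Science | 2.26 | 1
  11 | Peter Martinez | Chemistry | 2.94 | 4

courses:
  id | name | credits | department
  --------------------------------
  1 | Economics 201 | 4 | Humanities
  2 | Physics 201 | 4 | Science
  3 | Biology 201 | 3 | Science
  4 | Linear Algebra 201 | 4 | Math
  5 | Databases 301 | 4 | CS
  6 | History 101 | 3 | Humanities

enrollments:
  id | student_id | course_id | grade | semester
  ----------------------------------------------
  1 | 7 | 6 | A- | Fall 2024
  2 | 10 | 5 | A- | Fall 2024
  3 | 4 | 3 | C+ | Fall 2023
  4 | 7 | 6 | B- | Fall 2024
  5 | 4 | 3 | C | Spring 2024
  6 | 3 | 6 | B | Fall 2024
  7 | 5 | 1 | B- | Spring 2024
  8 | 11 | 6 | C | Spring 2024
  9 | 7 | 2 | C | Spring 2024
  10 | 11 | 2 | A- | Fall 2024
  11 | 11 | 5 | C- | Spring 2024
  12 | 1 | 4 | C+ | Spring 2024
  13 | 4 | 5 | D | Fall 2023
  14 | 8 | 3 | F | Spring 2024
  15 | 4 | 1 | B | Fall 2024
SELECT year, SUM(gpa) AS sum_gpa FROM students GROUP BY year

Execution result:
year | sum_gpa
1 | 10.46
2 | 12.55
3 | 3.18
4 | 5.88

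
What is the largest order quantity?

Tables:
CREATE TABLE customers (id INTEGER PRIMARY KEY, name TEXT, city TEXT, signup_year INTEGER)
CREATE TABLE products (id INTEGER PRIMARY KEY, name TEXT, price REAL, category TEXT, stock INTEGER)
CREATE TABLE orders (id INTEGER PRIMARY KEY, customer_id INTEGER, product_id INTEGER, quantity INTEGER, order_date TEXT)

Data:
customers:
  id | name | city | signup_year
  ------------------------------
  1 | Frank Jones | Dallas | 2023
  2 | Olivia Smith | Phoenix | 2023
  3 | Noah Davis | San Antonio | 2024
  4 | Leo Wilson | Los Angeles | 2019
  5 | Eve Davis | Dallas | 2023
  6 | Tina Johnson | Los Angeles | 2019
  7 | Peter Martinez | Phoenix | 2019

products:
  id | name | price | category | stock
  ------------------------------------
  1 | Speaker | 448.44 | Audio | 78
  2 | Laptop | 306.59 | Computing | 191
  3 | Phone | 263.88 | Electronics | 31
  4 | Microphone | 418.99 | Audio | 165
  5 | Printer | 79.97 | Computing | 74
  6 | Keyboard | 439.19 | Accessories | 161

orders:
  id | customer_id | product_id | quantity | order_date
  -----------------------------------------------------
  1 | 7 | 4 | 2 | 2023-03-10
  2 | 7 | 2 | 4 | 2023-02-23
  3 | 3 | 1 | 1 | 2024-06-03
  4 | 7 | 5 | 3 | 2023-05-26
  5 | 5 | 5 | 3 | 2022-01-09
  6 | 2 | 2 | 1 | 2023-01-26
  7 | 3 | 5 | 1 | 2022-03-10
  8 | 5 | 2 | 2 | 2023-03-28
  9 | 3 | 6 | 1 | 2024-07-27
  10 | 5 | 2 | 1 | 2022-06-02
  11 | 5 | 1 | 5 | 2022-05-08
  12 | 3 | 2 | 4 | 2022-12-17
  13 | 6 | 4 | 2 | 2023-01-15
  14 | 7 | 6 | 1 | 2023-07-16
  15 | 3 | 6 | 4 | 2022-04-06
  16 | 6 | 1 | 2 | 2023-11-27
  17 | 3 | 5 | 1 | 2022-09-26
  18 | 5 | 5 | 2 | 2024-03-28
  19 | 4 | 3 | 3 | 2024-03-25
SELECT MAX(quantity) FROM orders

Execution result:
5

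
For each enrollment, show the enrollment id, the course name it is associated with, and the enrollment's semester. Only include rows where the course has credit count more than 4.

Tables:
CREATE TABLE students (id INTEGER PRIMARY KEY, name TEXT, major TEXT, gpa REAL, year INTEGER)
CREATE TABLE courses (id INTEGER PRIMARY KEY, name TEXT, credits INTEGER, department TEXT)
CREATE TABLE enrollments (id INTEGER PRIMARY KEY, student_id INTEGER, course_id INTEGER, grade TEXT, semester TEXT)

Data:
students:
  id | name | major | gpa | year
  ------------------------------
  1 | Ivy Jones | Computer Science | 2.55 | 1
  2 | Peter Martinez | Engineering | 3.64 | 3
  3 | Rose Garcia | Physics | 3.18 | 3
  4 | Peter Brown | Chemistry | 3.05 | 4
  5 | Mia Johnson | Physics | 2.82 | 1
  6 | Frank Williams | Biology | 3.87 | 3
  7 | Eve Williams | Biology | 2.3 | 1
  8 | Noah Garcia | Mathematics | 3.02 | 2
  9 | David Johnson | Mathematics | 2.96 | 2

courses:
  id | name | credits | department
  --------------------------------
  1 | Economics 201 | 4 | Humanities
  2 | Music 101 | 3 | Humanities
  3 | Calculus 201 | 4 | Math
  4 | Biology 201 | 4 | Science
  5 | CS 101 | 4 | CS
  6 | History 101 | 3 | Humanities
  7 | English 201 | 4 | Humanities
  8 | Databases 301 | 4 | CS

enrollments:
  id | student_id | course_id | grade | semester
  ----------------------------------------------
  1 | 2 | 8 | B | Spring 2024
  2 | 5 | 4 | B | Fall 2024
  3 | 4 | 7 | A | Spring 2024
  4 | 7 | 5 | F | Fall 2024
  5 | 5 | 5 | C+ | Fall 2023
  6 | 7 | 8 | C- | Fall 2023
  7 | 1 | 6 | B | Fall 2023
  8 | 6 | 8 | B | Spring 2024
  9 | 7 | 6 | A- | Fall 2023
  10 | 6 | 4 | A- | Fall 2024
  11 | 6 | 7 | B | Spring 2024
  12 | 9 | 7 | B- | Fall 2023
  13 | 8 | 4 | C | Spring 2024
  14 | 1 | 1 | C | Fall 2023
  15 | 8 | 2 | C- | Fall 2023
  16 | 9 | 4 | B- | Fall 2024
SELECT c.id, p.name AS course, c.semester FROM enrollments c JOIN courses p ON c.course_id = p.id WHERE p.credits > 4

Execution result:
(no rows)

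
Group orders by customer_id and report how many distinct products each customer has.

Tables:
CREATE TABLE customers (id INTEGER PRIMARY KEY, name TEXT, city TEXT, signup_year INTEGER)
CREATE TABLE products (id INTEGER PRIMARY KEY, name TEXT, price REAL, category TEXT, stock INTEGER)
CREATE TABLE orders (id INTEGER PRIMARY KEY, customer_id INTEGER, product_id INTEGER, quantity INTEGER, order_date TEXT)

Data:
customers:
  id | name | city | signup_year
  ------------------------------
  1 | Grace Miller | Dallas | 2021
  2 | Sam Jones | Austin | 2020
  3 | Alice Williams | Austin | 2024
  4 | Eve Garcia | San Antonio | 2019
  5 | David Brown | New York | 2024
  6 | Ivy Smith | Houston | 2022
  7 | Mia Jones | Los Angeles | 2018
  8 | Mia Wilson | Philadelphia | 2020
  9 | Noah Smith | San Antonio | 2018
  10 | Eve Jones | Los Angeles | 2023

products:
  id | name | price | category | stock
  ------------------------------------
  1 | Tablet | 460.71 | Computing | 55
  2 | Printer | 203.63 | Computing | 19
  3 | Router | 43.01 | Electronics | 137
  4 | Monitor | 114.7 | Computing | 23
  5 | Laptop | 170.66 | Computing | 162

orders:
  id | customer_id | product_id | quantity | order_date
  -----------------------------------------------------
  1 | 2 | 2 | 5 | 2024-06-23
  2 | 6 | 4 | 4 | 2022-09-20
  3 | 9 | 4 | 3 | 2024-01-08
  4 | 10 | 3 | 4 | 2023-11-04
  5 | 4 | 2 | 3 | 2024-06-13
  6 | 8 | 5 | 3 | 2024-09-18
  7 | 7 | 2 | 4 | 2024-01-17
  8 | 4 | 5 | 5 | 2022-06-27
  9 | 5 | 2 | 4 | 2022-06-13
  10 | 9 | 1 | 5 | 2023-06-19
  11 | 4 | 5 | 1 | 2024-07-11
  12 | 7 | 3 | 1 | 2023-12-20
SELECT customer_id, COUNT(DISTINCT product_id) AS distinct_product_count FROM orders GROUP BY customer_id

Execution result:
customer_id | distinct_product_count
2 | 1
4 | 2
5 | 1
6 | 1
7 | 2
8 | 1
9 | 2
10 | 1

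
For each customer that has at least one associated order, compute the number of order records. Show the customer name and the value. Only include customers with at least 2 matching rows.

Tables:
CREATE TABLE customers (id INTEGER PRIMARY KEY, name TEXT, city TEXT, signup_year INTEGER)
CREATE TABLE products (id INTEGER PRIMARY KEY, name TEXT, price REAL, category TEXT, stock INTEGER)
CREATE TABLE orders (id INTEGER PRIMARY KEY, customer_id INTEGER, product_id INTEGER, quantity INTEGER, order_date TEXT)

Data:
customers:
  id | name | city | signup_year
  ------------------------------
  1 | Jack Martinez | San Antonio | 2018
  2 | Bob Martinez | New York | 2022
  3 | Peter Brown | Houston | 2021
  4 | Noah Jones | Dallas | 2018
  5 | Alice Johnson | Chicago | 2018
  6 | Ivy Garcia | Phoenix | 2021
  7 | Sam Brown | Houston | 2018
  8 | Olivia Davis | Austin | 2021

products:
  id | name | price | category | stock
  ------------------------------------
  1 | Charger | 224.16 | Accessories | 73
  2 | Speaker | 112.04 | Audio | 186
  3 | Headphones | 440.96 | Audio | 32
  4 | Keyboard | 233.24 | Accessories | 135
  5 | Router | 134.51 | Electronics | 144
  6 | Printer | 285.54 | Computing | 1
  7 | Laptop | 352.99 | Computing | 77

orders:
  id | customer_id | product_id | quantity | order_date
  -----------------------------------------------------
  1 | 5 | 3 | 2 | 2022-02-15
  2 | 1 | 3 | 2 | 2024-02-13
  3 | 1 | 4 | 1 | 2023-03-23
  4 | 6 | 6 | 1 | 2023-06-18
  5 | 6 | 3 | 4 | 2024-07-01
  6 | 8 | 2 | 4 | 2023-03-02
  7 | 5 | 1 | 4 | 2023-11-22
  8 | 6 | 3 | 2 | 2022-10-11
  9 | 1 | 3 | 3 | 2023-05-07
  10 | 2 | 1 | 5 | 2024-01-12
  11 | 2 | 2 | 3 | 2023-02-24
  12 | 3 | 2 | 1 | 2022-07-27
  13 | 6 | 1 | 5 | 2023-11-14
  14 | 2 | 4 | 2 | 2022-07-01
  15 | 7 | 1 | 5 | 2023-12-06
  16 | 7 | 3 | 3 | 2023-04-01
SELECT p.name, COUNT(*) AS n FROM orders c JOIN customers p ON c.customer_id = p.id GROUP BY p.id, p.name HAVING COUNT(*) >= 2

Execution result:
name | n
Jack Martinez | 3
Bob Martinez | 3
Alice Johnson | 2
Ivy Garcia | 4
Sam Brown | 2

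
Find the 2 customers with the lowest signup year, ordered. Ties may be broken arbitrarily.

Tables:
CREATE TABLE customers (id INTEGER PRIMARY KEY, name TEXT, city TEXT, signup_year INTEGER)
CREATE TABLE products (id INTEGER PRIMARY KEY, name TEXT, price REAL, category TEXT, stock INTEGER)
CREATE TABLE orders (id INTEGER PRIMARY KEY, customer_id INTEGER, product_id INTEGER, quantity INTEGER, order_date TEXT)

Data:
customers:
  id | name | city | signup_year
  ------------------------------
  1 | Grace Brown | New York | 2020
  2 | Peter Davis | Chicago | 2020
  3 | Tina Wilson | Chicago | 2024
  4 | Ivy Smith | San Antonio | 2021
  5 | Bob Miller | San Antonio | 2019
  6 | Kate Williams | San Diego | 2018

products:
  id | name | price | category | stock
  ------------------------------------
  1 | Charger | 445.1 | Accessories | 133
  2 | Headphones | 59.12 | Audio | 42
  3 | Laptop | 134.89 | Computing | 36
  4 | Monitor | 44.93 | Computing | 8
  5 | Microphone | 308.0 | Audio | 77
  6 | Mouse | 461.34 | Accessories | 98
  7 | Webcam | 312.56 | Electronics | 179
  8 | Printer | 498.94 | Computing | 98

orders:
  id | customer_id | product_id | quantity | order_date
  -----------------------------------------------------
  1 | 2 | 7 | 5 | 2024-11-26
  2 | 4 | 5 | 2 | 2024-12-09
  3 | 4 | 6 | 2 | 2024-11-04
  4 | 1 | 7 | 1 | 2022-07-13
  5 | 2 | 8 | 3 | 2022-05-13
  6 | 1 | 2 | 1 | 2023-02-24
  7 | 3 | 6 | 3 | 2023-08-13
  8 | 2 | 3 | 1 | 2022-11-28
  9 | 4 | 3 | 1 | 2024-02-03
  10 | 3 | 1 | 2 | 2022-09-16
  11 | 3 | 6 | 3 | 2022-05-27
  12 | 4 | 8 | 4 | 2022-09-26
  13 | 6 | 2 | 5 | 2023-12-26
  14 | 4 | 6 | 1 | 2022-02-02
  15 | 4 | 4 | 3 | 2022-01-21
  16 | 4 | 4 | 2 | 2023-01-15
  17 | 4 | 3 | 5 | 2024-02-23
SELECT name, signup_year FROM customers ORDER BY signup_year ASC LIMIT 2

Execution result:
name | signup_year
Kate Williams | 2018
Bob Miller | 2019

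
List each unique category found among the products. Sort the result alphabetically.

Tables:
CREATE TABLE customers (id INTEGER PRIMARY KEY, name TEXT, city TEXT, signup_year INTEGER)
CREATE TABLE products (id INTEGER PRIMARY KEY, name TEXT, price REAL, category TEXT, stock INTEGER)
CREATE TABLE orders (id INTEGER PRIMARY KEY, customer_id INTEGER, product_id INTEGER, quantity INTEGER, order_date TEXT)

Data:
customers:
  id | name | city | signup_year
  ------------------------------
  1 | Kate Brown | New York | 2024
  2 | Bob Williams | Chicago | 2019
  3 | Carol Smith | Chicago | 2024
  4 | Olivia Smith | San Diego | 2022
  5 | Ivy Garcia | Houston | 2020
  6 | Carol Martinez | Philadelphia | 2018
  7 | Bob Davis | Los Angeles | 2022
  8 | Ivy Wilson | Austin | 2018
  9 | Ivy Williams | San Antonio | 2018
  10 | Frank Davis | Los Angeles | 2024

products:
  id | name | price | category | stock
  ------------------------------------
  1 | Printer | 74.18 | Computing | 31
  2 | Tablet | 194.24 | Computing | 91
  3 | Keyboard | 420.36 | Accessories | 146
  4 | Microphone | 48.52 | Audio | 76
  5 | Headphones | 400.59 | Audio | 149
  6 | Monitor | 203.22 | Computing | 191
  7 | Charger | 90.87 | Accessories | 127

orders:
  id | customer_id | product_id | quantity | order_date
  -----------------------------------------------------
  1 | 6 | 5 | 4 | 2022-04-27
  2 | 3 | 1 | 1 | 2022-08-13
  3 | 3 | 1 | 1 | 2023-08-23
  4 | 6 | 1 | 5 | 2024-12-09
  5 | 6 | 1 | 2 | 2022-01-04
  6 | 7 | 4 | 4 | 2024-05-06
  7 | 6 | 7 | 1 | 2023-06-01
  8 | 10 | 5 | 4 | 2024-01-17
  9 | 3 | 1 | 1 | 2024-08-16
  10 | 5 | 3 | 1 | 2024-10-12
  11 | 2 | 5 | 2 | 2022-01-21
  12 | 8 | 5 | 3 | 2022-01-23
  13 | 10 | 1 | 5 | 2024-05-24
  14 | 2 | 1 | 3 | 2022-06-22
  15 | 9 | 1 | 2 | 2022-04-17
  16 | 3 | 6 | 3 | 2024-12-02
SELECT DISTINCT category FROM products ORDER BY category

Execution result:
category
Accessories
Audio
Computing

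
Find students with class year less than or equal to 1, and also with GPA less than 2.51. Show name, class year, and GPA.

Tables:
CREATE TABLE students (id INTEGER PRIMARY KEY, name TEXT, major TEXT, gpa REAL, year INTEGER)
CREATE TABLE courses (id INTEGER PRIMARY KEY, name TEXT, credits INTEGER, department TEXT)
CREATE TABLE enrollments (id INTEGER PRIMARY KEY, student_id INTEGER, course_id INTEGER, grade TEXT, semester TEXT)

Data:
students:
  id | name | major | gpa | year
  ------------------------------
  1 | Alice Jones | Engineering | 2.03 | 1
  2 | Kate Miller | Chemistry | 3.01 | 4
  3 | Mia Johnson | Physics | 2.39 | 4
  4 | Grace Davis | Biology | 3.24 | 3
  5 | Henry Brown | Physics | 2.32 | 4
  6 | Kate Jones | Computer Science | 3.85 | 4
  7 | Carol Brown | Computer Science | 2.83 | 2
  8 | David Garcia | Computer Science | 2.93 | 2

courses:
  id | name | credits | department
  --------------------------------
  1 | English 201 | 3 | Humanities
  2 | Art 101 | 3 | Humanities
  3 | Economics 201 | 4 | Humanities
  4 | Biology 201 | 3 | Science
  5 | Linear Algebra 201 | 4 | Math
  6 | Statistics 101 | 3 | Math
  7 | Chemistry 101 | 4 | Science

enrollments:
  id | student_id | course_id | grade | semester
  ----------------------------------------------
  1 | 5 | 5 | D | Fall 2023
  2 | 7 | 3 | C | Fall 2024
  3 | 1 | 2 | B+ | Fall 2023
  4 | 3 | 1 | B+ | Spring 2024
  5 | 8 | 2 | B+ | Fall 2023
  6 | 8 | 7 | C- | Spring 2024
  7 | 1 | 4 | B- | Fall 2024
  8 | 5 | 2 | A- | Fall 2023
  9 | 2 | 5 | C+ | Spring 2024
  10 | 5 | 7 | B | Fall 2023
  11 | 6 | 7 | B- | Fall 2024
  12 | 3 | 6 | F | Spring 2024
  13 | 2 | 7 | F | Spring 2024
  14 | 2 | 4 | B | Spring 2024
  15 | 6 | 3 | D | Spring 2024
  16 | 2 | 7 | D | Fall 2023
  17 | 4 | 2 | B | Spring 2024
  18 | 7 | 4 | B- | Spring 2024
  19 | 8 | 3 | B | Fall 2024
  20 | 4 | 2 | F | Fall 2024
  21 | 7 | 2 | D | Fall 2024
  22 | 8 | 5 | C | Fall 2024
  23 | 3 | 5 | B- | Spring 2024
SELECT name, year, gpa FROM students WHERE year <= 1 AND gpa < 2.51

Execution result:
name | year | gpa
Alice Jones | 1 | 2.03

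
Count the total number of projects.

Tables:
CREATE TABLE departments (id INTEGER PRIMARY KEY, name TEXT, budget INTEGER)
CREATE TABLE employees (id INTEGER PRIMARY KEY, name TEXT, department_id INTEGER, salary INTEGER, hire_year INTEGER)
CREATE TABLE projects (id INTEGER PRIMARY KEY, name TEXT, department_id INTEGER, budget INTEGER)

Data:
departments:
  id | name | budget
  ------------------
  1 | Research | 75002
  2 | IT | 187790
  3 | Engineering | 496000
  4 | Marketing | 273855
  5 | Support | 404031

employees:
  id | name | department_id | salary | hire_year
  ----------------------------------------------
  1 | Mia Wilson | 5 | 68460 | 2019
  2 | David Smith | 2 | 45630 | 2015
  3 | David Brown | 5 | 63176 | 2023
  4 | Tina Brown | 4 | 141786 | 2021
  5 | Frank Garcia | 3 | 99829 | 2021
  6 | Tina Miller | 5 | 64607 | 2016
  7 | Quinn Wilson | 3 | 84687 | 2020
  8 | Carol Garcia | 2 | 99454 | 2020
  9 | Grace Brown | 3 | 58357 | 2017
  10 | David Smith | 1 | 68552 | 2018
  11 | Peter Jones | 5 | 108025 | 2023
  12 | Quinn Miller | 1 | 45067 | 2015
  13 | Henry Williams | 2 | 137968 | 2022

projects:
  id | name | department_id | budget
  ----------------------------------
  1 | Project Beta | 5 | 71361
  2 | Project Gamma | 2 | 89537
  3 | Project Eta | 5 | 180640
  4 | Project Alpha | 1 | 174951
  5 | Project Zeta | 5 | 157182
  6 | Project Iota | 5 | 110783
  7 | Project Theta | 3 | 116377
SELECT COUNT(*) FROM projects

Execution result:
7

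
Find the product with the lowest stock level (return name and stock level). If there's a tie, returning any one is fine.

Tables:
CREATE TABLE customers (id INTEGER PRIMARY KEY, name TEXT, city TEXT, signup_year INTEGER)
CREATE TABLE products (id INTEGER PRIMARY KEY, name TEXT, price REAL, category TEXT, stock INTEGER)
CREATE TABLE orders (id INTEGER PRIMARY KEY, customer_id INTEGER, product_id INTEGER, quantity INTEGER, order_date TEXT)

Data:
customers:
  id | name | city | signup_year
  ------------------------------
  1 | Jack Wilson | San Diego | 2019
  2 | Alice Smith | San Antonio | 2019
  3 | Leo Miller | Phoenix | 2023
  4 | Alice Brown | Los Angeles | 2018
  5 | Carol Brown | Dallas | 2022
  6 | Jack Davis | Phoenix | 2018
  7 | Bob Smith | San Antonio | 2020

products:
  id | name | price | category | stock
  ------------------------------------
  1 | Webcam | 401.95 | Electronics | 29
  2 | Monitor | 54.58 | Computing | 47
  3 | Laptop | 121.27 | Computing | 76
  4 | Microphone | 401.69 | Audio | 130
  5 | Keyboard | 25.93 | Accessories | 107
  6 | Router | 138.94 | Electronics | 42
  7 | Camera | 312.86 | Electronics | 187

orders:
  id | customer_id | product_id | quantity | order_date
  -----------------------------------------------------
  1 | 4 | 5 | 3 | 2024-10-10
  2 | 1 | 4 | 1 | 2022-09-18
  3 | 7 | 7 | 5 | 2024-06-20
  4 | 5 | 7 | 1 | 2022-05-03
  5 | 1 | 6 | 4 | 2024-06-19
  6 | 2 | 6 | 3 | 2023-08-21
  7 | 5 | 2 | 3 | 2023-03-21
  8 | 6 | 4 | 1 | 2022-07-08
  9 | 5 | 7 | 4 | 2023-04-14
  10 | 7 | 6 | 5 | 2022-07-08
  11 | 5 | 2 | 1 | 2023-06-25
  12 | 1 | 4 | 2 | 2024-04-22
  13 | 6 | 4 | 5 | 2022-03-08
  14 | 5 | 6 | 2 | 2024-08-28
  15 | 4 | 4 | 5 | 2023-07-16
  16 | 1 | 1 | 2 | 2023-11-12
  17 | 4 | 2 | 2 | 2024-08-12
SELECT name, stock FROM products ORDER BY stock ASC LIMIT 1

Execution result:
name | stock
Webcam | 29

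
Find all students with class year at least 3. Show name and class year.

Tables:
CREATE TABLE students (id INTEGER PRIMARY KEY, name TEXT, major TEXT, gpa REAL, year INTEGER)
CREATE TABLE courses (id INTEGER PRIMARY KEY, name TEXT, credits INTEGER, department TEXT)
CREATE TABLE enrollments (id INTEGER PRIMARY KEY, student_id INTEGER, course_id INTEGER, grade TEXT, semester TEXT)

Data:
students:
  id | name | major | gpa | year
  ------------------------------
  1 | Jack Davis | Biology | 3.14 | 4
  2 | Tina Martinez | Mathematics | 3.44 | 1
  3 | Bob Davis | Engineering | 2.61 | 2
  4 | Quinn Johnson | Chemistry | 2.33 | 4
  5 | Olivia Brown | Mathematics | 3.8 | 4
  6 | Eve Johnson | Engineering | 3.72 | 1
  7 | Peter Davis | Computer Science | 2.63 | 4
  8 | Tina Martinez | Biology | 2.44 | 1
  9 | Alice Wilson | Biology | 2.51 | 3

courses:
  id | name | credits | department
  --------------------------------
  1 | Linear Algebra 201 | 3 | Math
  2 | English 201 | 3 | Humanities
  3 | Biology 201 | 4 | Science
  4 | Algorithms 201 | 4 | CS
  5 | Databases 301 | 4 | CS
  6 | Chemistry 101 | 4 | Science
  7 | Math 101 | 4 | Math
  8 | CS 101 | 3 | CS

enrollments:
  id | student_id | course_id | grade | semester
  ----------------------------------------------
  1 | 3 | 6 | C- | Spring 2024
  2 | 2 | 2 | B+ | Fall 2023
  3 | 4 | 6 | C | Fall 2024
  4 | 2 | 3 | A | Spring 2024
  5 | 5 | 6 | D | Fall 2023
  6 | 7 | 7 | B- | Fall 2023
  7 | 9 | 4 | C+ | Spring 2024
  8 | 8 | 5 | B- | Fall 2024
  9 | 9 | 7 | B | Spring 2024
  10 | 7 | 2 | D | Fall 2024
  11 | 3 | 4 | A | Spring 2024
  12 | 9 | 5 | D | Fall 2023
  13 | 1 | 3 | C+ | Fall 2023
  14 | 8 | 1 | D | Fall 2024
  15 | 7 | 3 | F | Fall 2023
SELECT name, year FROM students WHERE year >= 3

Execution result:
name | year
Jack Davis | 4
Quinn Johnson | 4
Olivia Brown | 4
Peter Davis | 4
Alice Wilson | 3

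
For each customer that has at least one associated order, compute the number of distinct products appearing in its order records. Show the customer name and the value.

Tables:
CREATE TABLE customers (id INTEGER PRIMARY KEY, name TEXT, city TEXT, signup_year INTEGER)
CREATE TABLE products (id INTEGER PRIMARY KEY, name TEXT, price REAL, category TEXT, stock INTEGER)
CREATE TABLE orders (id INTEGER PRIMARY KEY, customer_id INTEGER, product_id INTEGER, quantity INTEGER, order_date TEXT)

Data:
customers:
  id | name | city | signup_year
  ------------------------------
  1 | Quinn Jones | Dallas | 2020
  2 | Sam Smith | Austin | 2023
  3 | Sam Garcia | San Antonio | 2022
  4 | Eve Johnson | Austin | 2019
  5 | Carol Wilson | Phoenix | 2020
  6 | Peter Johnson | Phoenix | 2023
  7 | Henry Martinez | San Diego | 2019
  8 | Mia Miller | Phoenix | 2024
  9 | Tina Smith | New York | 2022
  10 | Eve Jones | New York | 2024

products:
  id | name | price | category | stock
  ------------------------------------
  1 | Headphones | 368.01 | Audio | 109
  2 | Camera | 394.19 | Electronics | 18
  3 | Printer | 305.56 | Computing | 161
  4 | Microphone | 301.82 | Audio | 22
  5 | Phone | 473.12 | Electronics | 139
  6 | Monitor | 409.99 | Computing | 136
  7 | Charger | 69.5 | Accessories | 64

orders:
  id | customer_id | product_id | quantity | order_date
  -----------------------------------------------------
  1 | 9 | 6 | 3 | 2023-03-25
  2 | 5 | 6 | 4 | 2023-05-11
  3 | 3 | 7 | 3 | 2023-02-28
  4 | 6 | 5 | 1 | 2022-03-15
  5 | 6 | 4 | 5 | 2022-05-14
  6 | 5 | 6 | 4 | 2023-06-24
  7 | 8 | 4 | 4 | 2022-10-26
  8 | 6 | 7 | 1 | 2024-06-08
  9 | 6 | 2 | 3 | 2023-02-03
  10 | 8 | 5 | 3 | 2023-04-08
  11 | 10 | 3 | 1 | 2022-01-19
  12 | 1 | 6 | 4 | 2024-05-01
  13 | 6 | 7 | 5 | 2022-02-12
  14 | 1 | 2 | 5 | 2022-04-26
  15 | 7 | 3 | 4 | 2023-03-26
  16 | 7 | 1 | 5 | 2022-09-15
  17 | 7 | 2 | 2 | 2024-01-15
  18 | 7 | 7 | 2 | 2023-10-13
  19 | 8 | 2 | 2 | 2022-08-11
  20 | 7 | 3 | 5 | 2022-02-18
SELECT p.name, COUNT(DISTINCT c.product_id) AS distinct_product_count FROM orders c JOIN customers p ON c.customer_id = p.id GROUP BY p.id, p.name

Execution result:
name | distinct_product_count
Quinn Jones | 2
Sam Garcia | 1
Carol Wilson | 1
Peter Johnson | 4
Henry Martinez | 4
Mia Miller | 3
Tina Smith | 1
Eve Jones | 1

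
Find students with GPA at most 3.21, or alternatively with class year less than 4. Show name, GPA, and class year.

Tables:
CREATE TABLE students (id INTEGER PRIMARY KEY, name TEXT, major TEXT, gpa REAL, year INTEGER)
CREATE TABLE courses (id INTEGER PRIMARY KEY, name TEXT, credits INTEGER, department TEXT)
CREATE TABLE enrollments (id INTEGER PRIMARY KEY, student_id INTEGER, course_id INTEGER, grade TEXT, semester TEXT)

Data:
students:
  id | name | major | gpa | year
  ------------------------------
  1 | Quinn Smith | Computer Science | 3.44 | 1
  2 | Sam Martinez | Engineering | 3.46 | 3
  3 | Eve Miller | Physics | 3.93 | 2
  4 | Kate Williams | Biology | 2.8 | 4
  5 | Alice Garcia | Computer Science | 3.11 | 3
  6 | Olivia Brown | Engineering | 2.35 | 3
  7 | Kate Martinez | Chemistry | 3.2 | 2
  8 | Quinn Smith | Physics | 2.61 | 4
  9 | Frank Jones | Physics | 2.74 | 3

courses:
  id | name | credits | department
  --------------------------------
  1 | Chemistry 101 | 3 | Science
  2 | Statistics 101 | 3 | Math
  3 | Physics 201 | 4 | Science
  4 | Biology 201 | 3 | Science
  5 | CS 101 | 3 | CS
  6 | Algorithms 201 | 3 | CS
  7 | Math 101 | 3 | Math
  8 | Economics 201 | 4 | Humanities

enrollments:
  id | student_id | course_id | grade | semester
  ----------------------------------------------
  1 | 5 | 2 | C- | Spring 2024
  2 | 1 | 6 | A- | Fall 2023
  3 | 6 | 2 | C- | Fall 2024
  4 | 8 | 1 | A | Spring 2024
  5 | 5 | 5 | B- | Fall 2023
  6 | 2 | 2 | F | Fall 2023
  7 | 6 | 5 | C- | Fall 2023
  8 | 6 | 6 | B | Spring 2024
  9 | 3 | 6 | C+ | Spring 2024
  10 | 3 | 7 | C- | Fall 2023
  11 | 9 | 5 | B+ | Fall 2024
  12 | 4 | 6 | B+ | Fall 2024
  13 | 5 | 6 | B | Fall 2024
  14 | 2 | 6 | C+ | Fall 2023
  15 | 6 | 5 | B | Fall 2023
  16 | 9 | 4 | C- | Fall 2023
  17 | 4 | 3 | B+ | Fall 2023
SELECT name, gpa, year FROM students WHERE gpa <= 3.21 OR year < 4

Execution result:
name | gpa | year
Quinn Smith | 3.44 | 1
Sam Martinez | 3.46 | 3
Eve Miller | 3.93 | 2
Kate Williams | 2.80 | 4
Alice Garcia | 3.11 | 3
Olivia Brown | 2.35 | 3
Kate Martinez | 3.20 | 2
Quinn Smith | 2.61 | 4
Frank Jones | 2.74 | 3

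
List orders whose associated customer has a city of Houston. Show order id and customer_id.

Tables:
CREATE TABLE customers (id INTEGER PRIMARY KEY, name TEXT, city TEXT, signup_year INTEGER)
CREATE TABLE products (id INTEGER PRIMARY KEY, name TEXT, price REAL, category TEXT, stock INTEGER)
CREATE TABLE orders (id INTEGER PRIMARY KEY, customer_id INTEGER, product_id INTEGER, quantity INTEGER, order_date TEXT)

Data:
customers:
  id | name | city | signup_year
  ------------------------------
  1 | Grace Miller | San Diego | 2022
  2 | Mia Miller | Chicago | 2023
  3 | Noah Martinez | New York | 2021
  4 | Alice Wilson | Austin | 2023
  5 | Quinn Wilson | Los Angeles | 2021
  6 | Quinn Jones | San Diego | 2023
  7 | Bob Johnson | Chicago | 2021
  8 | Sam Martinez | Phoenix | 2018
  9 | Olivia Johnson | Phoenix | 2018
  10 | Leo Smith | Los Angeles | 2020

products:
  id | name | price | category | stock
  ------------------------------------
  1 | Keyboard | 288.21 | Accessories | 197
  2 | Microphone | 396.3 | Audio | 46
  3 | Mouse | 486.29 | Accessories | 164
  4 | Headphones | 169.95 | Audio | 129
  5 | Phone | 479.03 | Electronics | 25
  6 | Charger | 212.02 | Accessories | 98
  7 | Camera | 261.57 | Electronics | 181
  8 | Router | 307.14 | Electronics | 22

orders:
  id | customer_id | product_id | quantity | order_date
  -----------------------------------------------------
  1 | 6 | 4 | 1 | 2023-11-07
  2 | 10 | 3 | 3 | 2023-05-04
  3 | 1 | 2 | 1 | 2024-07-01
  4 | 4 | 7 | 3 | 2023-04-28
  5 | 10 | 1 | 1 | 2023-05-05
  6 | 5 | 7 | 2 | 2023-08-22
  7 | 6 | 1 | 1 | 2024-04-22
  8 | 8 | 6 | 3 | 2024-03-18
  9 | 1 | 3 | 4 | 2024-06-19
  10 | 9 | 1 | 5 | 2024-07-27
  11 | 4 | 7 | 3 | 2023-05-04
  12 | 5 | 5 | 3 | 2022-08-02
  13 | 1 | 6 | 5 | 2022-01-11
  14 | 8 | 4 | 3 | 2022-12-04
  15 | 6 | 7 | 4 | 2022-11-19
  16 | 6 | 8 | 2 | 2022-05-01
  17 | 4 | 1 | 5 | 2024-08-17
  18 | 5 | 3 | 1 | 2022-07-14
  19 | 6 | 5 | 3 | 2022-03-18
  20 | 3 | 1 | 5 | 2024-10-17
SELECT id, customer_id FROM orders WHERE customer_id IN (SELECT id FROM customers WHERE city = 'Houston')

Execution result:
(no rows)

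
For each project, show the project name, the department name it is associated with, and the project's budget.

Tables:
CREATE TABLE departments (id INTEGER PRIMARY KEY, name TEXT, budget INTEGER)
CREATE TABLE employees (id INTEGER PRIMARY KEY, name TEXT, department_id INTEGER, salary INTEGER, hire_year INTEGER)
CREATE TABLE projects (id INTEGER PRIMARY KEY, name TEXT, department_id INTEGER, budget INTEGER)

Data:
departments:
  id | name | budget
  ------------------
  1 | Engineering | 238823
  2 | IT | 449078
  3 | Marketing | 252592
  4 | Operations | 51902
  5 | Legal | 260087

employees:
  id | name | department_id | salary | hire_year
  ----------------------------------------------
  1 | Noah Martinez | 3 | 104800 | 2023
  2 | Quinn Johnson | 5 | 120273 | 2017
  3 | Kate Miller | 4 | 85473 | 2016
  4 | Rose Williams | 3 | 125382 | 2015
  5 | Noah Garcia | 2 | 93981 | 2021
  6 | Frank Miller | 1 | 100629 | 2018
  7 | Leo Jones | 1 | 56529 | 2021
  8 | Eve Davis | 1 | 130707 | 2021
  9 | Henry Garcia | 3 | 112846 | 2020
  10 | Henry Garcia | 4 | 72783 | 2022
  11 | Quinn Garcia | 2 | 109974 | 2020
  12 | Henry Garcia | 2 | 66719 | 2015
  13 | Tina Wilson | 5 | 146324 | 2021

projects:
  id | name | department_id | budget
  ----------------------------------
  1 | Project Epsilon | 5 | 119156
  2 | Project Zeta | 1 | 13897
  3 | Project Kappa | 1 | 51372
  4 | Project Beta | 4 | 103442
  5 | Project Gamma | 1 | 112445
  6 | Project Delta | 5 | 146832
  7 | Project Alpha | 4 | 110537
SELECT c.name, p.name AS department, c.budget FROM projects c JOIN departments p ON c.department_id = p.id

Execution result:
name | department | budget
Project Epsilon | Legal | 119156
Project Zeta | Engineering | 13897
Project Kappa | Engineering | 51372
Project Beta | Operations | 103442
Project Gamma | Engineering | 112445
Project Delta | Legal | 146832
Project Alpha | Operations | 110537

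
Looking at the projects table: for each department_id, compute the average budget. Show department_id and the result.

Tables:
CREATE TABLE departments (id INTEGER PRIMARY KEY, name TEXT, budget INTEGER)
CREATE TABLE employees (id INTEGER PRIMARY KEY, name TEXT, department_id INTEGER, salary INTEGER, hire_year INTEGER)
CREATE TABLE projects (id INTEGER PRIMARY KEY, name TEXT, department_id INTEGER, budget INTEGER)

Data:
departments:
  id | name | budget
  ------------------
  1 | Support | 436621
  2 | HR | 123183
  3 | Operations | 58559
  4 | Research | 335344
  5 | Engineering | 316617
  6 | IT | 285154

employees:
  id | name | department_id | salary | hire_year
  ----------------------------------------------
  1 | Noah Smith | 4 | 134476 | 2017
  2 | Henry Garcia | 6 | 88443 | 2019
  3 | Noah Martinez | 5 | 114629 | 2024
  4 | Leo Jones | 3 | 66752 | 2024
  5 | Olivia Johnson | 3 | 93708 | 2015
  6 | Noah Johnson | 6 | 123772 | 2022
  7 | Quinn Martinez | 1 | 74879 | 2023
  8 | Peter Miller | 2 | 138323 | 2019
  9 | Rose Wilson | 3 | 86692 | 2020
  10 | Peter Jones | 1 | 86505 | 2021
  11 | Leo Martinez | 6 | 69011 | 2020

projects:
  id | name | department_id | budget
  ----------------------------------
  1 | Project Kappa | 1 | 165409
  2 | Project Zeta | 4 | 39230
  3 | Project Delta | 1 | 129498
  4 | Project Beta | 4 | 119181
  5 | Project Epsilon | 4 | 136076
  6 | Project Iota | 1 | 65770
SELECT department_id, AVG(budget) AS avg_budget FROM projects GROUP BY department_id

Execution result:
department_id | avg_budget
1 | 120225.67
4 | 98162.33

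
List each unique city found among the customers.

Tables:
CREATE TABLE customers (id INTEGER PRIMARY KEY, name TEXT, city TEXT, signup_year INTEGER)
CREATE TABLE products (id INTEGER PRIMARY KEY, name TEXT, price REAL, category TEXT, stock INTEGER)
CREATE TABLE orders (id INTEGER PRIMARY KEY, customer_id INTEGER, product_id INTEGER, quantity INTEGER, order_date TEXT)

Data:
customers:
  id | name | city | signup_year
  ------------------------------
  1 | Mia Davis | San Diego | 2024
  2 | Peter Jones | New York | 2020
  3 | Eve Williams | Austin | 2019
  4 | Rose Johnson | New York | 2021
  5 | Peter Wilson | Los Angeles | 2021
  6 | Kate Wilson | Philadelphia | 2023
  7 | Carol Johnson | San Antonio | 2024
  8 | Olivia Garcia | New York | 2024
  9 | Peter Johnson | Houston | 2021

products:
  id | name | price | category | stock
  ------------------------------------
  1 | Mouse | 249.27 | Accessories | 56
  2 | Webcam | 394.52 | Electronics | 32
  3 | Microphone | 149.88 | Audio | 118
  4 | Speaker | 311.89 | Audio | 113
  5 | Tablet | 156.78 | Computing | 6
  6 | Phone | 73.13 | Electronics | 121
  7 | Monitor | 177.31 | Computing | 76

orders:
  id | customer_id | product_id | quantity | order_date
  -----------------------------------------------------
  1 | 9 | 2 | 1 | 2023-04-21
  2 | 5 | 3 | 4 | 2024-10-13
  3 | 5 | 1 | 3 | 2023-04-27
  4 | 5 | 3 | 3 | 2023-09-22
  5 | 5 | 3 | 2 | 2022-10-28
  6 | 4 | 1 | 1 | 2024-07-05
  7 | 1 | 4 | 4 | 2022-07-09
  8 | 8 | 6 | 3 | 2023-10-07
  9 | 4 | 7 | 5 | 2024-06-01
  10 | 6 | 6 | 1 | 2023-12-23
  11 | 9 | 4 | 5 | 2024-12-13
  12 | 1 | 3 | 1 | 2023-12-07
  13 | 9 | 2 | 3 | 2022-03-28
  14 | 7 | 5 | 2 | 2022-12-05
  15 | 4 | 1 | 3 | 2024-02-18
SELECT DISTINCT city FROM customers

Execution result:
city
San Diego
New York
Austin
Los Angeles
Philadelphia
San Antonio
Houston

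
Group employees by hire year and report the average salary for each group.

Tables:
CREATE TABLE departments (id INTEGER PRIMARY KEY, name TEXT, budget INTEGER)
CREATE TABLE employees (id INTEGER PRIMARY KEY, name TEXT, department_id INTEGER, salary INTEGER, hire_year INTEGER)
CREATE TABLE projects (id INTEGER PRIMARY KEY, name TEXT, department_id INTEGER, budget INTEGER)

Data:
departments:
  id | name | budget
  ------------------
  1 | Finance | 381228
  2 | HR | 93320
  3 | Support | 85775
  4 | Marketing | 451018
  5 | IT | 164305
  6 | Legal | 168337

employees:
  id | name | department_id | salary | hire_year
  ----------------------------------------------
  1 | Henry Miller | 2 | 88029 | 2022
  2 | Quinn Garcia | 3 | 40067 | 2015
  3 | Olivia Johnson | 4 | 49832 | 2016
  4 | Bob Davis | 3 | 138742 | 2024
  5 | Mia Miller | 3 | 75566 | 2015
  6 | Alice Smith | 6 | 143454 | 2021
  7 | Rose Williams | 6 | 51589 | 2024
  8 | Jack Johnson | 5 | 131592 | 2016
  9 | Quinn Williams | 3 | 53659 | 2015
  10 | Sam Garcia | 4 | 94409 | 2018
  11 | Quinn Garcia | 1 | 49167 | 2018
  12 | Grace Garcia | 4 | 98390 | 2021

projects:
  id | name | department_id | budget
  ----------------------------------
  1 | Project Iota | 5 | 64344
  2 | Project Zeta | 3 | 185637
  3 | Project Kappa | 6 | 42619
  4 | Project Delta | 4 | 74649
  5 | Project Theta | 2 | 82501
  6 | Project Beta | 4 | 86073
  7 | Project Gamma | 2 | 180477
SELECT hire_year, AVG(salary) AS avg_salary FROM employees GROUP BY hire_year

Execution result:
hire_year | avg_salary
2015 | 56430.67
2016 | 90712.00
2018 | 71788.00
2021 | 120922.00
2022 | 88029.00
2024 | 95165.50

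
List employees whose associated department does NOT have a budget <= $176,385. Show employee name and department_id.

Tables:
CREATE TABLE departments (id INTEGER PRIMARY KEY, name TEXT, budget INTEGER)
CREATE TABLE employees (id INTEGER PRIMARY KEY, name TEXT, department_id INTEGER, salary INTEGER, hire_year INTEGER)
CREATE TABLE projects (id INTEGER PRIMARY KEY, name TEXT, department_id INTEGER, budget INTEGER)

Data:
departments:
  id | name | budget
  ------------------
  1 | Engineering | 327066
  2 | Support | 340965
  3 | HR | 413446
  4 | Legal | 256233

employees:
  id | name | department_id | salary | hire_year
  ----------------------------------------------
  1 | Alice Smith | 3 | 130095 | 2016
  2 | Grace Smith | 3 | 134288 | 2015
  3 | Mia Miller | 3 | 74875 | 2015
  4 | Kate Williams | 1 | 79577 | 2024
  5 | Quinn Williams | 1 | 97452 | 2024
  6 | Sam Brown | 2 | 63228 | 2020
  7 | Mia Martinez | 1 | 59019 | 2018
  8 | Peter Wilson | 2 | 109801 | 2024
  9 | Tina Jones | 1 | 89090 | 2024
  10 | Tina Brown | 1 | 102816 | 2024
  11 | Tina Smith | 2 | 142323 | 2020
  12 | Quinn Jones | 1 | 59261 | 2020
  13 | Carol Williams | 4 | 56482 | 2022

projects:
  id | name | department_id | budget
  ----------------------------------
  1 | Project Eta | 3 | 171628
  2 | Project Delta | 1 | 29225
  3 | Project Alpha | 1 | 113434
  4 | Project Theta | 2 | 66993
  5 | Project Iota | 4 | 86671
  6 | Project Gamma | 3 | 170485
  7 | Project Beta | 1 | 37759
SELECT name, department_id FROM employees WHERE department_id NOT IN (SELECT id FROM departments WHERE budget <= 176385)

Execution result:
name | department_id
Alice Smith | 3
Grace Smith | 3
Mia Miller | 3
Kate Williams | 1
Quinn Williams | 1
Sam Brown | 2
Mia Martinez | 1
Peter Wilson | 2
Tina Jones | 1
Tina Brown | 1
Tina Smith | 2
Quinn Jones | 1
Carol Williams | 4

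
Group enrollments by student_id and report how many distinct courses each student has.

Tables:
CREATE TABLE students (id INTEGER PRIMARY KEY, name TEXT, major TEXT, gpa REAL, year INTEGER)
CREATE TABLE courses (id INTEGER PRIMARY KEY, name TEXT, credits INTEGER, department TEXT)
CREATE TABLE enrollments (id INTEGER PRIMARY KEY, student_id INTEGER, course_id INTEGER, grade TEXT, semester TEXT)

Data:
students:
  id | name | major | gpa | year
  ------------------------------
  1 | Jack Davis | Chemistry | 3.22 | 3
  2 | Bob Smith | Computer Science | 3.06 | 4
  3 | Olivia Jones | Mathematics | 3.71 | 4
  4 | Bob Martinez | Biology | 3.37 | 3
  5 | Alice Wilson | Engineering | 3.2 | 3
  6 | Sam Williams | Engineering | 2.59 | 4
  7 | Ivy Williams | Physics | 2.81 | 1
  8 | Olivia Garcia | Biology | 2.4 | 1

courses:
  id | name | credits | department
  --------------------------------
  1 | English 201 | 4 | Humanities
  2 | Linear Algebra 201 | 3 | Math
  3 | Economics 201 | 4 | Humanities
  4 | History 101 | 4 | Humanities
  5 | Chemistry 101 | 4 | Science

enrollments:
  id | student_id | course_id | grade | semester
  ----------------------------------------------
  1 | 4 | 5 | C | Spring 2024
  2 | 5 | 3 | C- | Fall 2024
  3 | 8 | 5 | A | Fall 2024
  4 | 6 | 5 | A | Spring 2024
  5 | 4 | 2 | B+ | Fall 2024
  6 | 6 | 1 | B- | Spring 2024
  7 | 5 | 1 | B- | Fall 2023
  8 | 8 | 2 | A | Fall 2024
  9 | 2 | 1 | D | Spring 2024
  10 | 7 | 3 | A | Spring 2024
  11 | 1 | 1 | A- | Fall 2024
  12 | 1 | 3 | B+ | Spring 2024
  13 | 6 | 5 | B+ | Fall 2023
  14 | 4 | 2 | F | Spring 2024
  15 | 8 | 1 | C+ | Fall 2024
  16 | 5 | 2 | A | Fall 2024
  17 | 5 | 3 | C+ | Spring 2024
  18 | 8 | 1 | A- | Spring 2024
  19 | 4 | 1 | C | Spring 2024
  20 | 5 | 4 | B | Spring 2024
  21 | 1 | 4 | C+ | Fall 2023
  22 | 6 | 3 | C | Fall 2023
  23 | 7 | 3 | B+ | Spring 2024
SELECT student_id, COUNT(DISTINCT course_id) AS distinct_course_count FROM enrollments GROUP BY student_id

Execution result:
student_id | distinct_course_count
1 | 3
2 | 1
4 | 3
5 | 4
6 | 3
7 | 1
8 | 3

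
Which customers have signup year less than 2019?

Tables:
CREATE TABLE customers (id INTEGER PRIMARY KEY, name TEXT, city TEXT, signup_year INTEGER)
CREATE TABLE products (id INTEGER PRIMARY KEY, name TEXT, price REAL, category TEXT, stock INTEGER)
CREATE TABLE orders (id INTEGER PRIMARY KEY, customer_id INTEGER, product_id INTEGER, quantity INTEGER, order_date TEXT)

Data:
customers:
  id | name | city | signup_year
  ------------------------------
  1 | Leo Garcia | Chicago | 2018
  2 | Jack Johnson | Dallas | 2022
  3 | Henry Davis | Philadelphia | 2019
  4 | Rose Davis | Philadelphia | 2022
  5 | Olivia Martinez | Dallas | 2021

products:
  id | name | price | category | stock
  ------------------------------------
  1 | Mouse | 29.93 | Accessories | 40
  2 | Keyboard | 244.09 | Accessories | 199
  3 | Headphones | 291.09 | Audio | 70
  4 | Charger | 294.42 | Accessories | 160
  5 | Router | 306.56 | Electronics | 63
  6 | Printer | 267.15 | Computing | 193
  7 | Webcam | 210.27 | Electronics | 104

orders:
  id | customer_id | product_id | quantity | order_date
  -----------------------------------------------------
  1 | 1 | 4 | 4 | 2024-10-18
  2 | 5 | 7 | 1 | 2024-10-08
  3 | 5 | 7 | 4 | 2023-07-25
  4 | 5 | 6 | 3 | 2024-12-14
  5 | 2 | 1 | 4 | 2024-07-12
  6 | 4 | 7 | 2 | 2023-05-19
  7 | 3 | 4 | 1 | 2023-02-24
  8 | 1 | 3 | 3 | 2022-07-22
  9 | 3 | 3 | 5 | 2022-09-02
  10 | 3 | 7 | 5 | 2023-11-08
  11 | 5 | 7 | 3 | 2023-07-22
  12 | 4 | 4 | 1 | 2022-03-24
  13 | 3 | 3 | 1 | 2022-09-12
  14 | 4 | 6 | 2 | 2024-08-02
SELECT name, signup_year FROM customers WHERE signup_year < 2019

Execution result:
name | signup_year
Leo Garcia | 2018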